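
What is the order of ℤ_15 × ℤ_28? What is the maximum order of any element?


|ℤ_15 × ℤ_28| = 15 × 28 = 420
Max element order = lcm(15,28) = 420
Cyclic? Yes (gcd=1)

|ℤ_15×ℤ_28| = 420, max element order = 420


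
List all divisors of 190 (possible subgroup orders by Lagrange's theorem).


Lagrange's theorem: |H| divides |G|
|G| = 190
Divisors of 190: 1, 2, 5, 10, 19, 38, 95, 190

Possible subgroup orders: {1, 2, 5, 10, 19, 38, 95, 190}


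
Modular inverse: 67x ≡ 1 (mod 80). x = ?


Use the extended Euclidean algorithm to write 1 = 67·s + 80·t; then s mod 80 is the inverse.
Euclidean algorithm:
  67 = 0·80 + 67
  80 = 1·67 + 13
  67 = 5·13 + 2
  13 = 6·2 + 1
  2 = 2·1 + 0
gcd(67,80) = 1
Back-substitution gives: 67·(-37) + 80·(31) = 1
So 67⁻¹ ≡ -37 ≡ 43 (mod 80)
Check: 67 × 43 = 2881 ≡ 1 (mod 80) ✓

67⁻¹ ≡ 43 (mod 80)


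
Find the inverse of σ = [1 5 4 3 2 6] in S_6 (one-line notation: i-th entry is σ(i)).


To find σ⁻¹, swap domain and range:
σ(1) = 1 → σ⁻¹(1) = 1
σ(2) = 5 → σ⁻¹(5) = 2
σ(3) = 4 → σ⁻¹(4) = 3
σ(4) = 3 → σ⁻¹(3) = 4
σ(5) = 2 → σ⁻¹(2) = 5
σ(6) = 6 → σ⁻¹(6) = 6

σ⁻¹ = [1 5 4 3 2 6]


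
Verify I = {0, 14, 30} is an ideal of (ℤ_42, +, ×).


Check ideal conditions for I = {0, 14, 30} in ℤ_42:
(1) I is an additive subgroup? No
(2) For r ∈ ℤ_42 and a ∈ I: r·a ∈ I? No  [counterexample: r=2, a=14, r·a mod 42 = 28 ∉ I]

No, I is not an ideal of ℤ_42


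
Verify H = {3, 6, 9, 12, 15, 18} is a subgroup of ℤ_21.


Subgroup test for H = {3, 6, 9, 12, 15, 18} in (ℤ_21, +):
(1) 0 ∈ H? No
(2) Closure: for all a,b ∈ H, (a+b) mod 21 ∈ H? No  [counterexample: 3 + 18 = 0 ∉ H]
(3) Inverses: for all a ∈ H, -a mod 21 ∈ H? Yes

No, H is not a subgroup of ℤ_21


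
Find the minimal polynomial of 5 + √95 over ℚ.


Let α = 5 + √95. Then α - 5 = √95, so (α - 5)² = 95, giving α² - 10α - 70 = 0. Degree 2 and α ∉ ℚ, so this is the minimal polynomial.

Minimal polynomial: x² - 10x - 70


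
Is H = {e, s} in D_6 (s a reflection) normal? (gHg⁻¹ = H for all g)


H = {e, s} in D_6 (s a reflection)
r·s·r⁻¹ = sr⁻² ≠ s for n ≥ 3, so {e, s} is not closed under conjugation

No, not a normal subgroup


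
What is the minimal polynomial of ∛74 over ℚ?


∛74 satisfies x³ - 74 = 0, irreducible over ℚ (no rational root; 74 is not a perfect cube)

Minimal polynomial: x³ - 74


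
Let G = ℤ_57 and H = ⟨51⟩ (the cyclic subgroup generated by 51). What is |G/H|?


|⟨51⟩| = n / gcd(51, 57) = 57 / 3 = 19
H is normal (ℤ_57 is abelian).
|G/H| = |G| / |H| = 57 / 19 = 3

|G/H| = 3


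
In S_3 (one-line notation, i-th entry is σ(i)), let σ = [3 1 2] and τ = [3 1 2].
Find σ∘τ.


σ∘τ: apply τ first, then σ
1 →τ 3 →σ 2
2 →τ 1 →σ 3
3 →τ 2 →σ 1

σ∘τ = [2 3 1]


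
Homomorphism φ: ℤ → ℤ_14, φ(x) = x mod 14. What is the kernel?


Kernel = preimage of identity
ker(φ) = {x ∈ ℤ : x ≡ 0 (mod 14)} = 14ℤ = {0, ±14, ±28, ...}

ker(φ) = 14ℤ


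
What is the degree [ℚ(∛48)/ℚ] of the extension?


∛48 has minimal polynomial x³ - 48 (irreducible over ℚ since 48 is not a perfect cube)

[ℚ(∛48)/ℚ] = 3


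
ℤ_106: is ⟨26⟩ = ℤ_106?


g generates ℤ_n iff gcd(g, n) = 1
gcd(26, 106) = 2
Since gcd = 2 ≠ 1, ⟨26⟩ has order 53 < 106, so 26 is not a generator.

No, 26 does not generate ℤ_106


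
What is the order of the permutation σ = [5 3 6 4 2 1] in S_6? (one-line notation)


Cycle decomposition: (1 5 2 3 6)
Cycle lengths: 5
Order = lcm(5) = 5

ord(σ) = 5


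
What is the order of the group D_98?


|D_n| = 2n (n rotations and n reflections)
|D_98| = 2×98 = 196

|D_98| = 196


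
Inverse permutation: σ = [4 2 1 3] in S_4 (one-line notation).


To find σ⁻¹, swap domain and range:
σ(1) = 4 → σ⁻¹(4) = 1
σ(2) = 2 → σ⁻¹(2) = 2
σ(3) = 1 → σ⁻¹(1) = 3
σ(4) = 3 → σ⁻¹(3) = 4

σ⁻¹ = [3 2 4 1]


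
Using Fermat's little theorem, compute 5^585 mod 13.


Fermat's little theorem: if p is prime and gcd(a,p)=1, then a^(p-1) ≡ 1 (mod p)
p = 13 is prime, gcd(5,13) = 1
Reduce exponent: 585 mod 12 = 9
So 5^585 ≡ 5^9 (mod 13)
5^9 mod 13 = 5

5^585 ≡ 5 (mod 13)


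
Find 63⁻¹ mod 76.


Use the extended Euclidean algorithm to write 1 = 63·s + 76·t; then s mod 76 is the inverse.
Euclidean algorithm:
  63 = 0·76 + 63
  76 = 1·63 + 13
  63 = 4·13 + 11
  13 = 1·11 + 2
  11 = 5·2 + 1
  2 = 2·1 + 0
gcd(63,76) = 1
Back-substitution gives: 63·(35) + 76·(-29) = 1
So 63⁻¹ ≡ 35 ≡ 35 (mod 76)
Check: 63 × 35 = 2205 ≡ 1 (mod 76) ✓

63⁻¹ ≡ 35 (mod 76)


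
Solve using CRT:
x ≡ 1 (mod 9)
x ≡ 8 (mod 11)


m₁ = 9, m₂ = 11, gcd = 1, so CRT applies. M = m₁·m₂ = 99
Let M₁ = M/m₁ = 11, M₂ = M/m₂ = 9
Find y₁ ≡ M₁⁻¹ (mod m₁): 11⁻¹ ≡ 5 (mod 9)
Find y₂ ≡ M₂⁻¹ (mod m₂): 9⁻¹ ≡ 5 (mod 11)
x = a₁·M₁·y₁ + a₂·M₂·y₂ = 1·11·5 + 8·9·5 = 415
Reduce mod 99: x ≡ 19
Check: 19 mod 9 = 1 ✓, 19 mod 11 = 8 ✓

x ≡ 19 (mod 99)


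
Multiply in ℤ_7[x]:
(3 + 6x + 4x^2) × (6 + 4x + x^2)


Expand and collect like terms; reduce coefficients mod 7:
x^0: 3·6 = 18 ≡ 4 (mod 7)
x^1: 3·4 + 6·6 = 48 ≡ 6 (mod 7)
x^2: 3·1 + 6·4 + 4·6 = 51 ≡ 2 (mod 7)
x^3: 6·1 + 4·4 = 22 ≡ 1 (mod 7)
x^4: 4·1 = 4 ≡ 4 (mod 7)
Result: 4 + 6x + 2x^2 + x^3 + 4x^4

f · g = 4 + 6x + 2x^2 + x^3 + 4x^4


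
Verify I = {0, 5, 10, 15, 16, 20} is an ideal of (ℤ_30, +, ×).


Check ideal conditions for I = {0, 5, 10, 15, 16, 20} in ℤ_30:
(1) I is an additive subgroup? No
(2) For r ∈ ℤ_30 and a ∈ I: r·a ∈ I? No  [counterexample: r=2, a=16, r·a mod 30 = 2 ∉ I]

No, I is not an ideal of ℤ_30


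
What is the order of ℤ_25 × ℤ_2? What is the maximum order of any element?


|ℤ_25 × ℤ_2| = 25 × 2 = 50
Max element order = lcm(25,2) = 50
Cyclic? Yes (gcd=1)

|ℤ_25×ℤ_2| = 50, max element order = 50


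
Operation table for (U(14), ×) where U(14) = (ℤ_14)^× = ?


Elements: {1, 3, 5, 9, 11, 13}
Operation: multiplication mod 14
Entry (a, b) = (a × b) mod 14

Cayley table:
   |  1 |  3 |  5 |  9 | 11 | 13
 1 |  1 |  3 |  5 |  9 | 11 | 13
 3 |  3 |  9 |  1 | 13 |  5 | 11
 5 |  5 |  1 | 11 |  3 | 13 |  9
 9 |  9 | 13 |  3 | 11 |  1 |  5
11 | 11 |  5 | 13 |  1 |  9 |  3
13 | 13 | 11 |  9 |  5 |  3 |  1


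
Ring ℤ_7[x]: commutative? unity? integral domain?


ℤ_7 is a field (n prime), so ℤ_7[x] is a commutative integral domain with unity
Commutative: Yes
Integral domain: Yes
Has unity: Yes

ℤ_7[x]: Commutative=Yes, Unity=Yes


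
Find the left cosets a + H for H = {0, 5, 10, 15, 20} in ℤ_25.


H = {0, 5, 10, 15, 20}, |H| = 5
Number of cosets = |G|/|H| = 25/5 = 5
0 + H = {0, 5, 10, 15, 20}
1 + H = {1, 6, 11, 16, 21}
2 + H = {2, 7, 12, 17, 22}
3 + H = {3, 8, 13, 18, 23}
4 + H = {4, 9, 14, 19, 24}

Cosets: 0+H={0,5,10,15,20}; 1+H={1,6,11,16,21}; 2+H={2,7,12,17,22}; 3+H={3,8,13,18,23}; 4+H={4,9,14,19,24}


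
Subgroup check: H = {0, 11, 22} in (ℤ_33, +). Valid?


Subgroup test for H = {0, 11, 22} in (ℤ_33, +):
(1) 0 ∈ H? Yes
(2) Closure: for all a,b ∈ H, (a+b) mod 33 ∈ H? Yes
(3) Inverses: for all a ∈ H, -a mod 33 ∈ H? Yes

Yes, H is a subgroup of ℤ_33


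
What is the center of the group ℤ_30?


Z(G) = {g ∈ G | gx = xg for all x ∈ G}
ℤ_30 is abelian, so Z(G) = G

Z(ℤ_30) = ℤ_30


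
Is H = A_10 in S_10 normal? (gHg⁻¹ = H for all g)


H = A_10 in S_10
A_10 has index 2 in S_10, and every subgroup of index 2 is normal

Yes, normal subgroup


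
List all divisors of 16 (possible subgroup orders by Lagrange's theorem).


Lagrange's theorem: |H| divides |G|
|G| = 16
Divisors of 16: 1, 2, 4, 8, 16

Possible subgroup orders: {1, 2, 4, 8, 16}


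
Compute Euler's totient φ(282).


Factor n: 282 = 2 × 3 × 47
φ(n) = n · ∏(1 - 1/p) over distinct primes p | n
φ(282) = 282 · (1 - 1/2) · (1 - 1/3) · (1 - 1/47) = 92

φ(282) = 92


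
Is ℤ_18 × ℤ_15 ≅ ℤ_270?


Comparing ℤ_18 × ℤ_15 and ℤ_270:
gcd(18,15) = 3 ≠ 1. Max element order in ℤ_18×ℤ_15 is lcm(18,15) = 90 < 270, so it has no element of order 270

No, ℤ_18 × ℤ_15 ≇ ℤ_270


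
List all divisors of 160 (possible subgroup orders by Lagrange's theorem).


Lagrange's theorem: |H| divides |G|
|G| = 160
Divisors of 160: 1, 2, 4, 5, 8, 10, 16, 20, 32, 40, 80, 160

Possible subgroup orders: {1, 2, 4, 5, 8, 10, 16, 20, 32, 40, 80, 160}


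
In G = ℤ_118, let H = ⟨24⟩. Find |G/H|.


|⟨24⟩| = n / gcd(24, 118) = 118 / 2 = 59
H is normal (ℤ_118 is abelian).
|G/H| = |G| / |H| = 118 / 59 = 2

|G/H| = 2


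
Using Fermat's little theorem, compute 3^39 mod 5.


Fermat's little theorem: if p is prime and gcd(a,p)=1, then a^(p-1) ≡ 1 (mod p)
p = 5 is prime, gcd(3,5) = 1
Reduce exponent: 39 mod 4 = 3
So 3^39 ≡ 3^3 (mod 5)
3^3 mod 5 = 2

3^39 ≡ 2 (mod 5)


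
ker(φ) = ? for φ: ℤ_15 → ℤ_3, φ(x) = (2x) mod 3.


Kernel = preimage of identity
ker(φ) = {x ∈ ℤ_15 : 2x ≡ 0 (mod 3)}. Since 3 | 15, φ is well-defined. The kernel is the cyclic subgroup ⟨3⟩ of ℤ_15 (order 5), i.e. {0, 3, 6, 9, 12}

ker(φ) = {0, 3, 6, 9, 12}


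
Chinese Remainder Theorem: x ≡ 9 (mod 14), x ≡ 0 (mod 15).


m₁ = 14, m₂ = 15, gcd = 1, so CRT applies. M = m₁·m₂ = 210
Let M₁ = M/m₁ = 15, M₂ = M/m₂ = 14
Find y₁ ≡ M₁⁻¹ (mod m₁): 15⁻¹ ≡ 1 (mod 14)
Find y₂ ≡ M₂⁻¹ (mod m₂): 14⁻¹ ≡ 14 (mod 15)
x = a₁·M₁·y₁ + a₂·M₂·y₂ = 9·15·1 + 0·14·14 = 135
Reduce mod 210: x ≡ 135
Check: 135 mod 14 = 9 ✓, 135 mod 15 = 0 ✓

x ≡ 135 (mod 210)


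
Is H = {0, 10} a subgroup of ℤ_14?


Subgroup test for H = {0, 10} in (ℤ_14, +):
(1) 0 ∈ H? Yes
(2) Closure: for all a,b ∈ H, (a+b) mod 14 ∈ H? No  [counterexample: 10 + 10 = 6 ∉ H]
(3) Inverses: for all a ∈ H, -a mod 14 ∈ H? No

No, H is not a subgroup of ℤ_14


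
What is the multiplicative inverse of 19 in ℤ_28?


Use the extended Euclidean algorithm to write 1 = 19·s + 28·t; then s mod 28 is the inverse.
Euclidean algorithm:
  19 = 0·28 + 19
  28 = 1·19 + 9
  19 = 2·9 + 1
  9 = 9·1 + 0
gcd(19,28) = 1
Back-substitution gives: 19·(3) + 28·(-2) = 1
So 19⁻¹ ≡ 3 ≡ 3 (mod 28)
Check: 19 × 3 = 57 ≡ 1 (mod 28) ✓

19⁻¹ ≡ 3 (mod 28)


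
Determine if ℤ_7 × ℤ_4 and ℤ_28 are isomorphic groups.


Comparing ℤ_7 × ℤ_4 and ℤ_28:
gcd(7,4) = 1, so ℤ_7 × ℤ_4 ≅ ℤ_28 (CRT)

Yes, ℤ_7 × ℤ_4 ≅ ℤ_28


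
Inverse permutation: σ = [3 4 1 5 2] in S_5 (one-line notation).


To find σ⁻¹, swap domain and range:
σ(1) = 3 → σ⁻¹(3) = 1
σ(2) = 4 → σ⁻¹(4) = 2
σ(3) = 1 → σ⁻¹(1) = 3
σ(4) = 5 → σ⁻¹(5) = 4
σ(5) = 2 → σ⁻¹(2) = 5

σ⁻¹ = [3 5 1 2 4]


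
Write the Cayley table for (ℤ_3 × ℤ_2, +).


Elements: {(0,0), (0,1), (1,0), (1,1), (2,0), (2,1)}
Operation: componentwise addition mod (3, 2)
Entry (a, b) = ((a₁+b₁) mod 3, (a₂+b₂) mod 2)

Cayley table:
      | (0,0) | (0,1) | (1,0) | (1,1) | (2,0) | (2,1)
(0,0) | (0,0) | (0,1) | (1,0) | (1,1) | (2,0) | (2,1)
(0,1) | (0,1) | (0,0) | (1,1) | (1,0) | (2,1) | (2,0)
(1,0) | (1,0) | (1,1) | (2,0) | (2,1) | (0,0) | (0,1)
(1,1) | (1,1) | (1,0) | (2,1) | (2,0) | (0,1) | (0,0)
(2,0) | (2,0) | (2,1) | (0,0) | (0,1) | (1,0) | (1,1)
(2,1) | (2,1) | (2,0) | (0,1) | (0,0) | (1,1) | (1,0)


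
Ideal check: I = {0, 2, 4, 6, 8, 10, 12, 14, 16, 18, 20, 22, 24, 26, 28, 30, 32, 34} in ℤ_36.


Check ideal conditions for I = {0, 2, 4, 6, 8, 10, 12, 14, 16, 18, 20, 22, 24, 26, 28, 30, 32, 34} in ℤ_36:
(1) I is an additive subgroup? Yes
(2) For r ∈ ℤ_36 and a ∈ I: r·a ∈ I? Yes

Yes, I is an ideal of ℤ_36


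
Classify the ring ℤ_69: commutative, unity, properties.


ℤ_69 is a commutative ring with unity 1; 69 = 3×23 is composite, so 3·23 ≡ 0 gives zero divisors (not an integral domain)
Commutative: Yes
Integral domain: No
Has unity: Yes

ℤ_69: Commutative=Yes, Unity=Yes


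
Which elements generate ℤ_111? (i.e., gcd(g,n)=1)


g generates ℤ_n iff gcd(g,n) = 1
Prime factors of 111: 3, 37
Generators are g ∈ {1,...,110} not divisible by any of these primes.
Generators: {1, 2, 4, 5, 7, 8, 10, 11, 13, 14, 16, 17, 19, 20, 22, 23, 25, 26, 28, 29, 31, 32, 34, 35, 38, 40, 41, 43, 44, 46, 47, 49, 50, 52, 53, 55, 56, 58, 59, 61, 62, 64, 65, 67, 68, 70, 71, 73, 76, 77, 79, 80, 82, 83, 85, 86, 88, 89, 91, 92, 94, 95, 97, 98, 100, 101, 103, 104, 106, 107, 109, 110}
Number of generators = φ(111) = 72

Generators of ℤ_111 = {1, 2, 4, 5, 7, 8, 10, 11, 13, 14, 16, 17, 19, 20, 22, 23, 25, 26, 28, 29, 31, 32, 34, 35, 38, 40, 41, 43, 44, 46, 47, 49, 50, 52, 53, 55, 56, 58, 59, 61, 62, 64, 65, 67, 68, 70, 71, 73, 76, 77, 79, 80, 82, 83, 85, 86, 88, 89, 91, 92, 94, 95, 97, 98, 100, 101, 103, 104, 106, 107, 109, 110}


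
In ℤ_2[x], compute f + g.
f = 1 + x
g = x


Add coefficients mod 2:
x^0: 1 + 0 = 1 (mod 2)
x^1: 1 + 1 = 0 (mod 2)
Result: 1

f + g = 1


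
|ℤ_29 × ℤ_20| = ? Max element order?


|ℤ_29 × ℤ_20| = 29 × 20 = 580
Max element order = lcm(29,20) = 580
Cyclic? Yes (gcd=1)

|ℤ_29×ℤ_20| = 580, max element order = 580


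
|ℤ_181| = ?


ℤ_n has n elements.

|ℤ_181| = 181


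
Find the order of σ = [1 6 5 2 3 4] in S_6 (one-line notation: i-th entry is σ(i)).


Cycle decomposition: (2 6 4) (3 5)
Cycle lengths: 3, 2
Order = lcm(3, 2) = 6

ord(σ) = 6


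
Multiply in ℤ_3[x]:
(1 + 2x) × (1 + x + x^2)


Expand and collect like terms; reduce coefficients mod 3:
x^0: 1·1 = 1 ≡ 1 (mod 3)
x^1: 1·1 + 2·1 = 3 ≡ 0 (mod 3)
x^2: 1·1 + 2·1 = 3 ≡ 0 (mod 3)
x^3: 2·1 = 2 ≡ 2 (mod 3)
Result: 1 + 2x^3

f · g = 1 + 2x^3


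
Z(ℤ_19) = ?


Z(G) = {g ∈ G | gx = xg for all x ∈ G}
ℤ_19 is abelian, so Z(G) = G

Z(ℤ_19) = ℤ_19


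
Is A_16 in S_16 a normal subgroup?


H = A_16 in S_16
A_16 has index 2 in S_16, and every subgroup of index 2 is normal

Yes, normal subgroup


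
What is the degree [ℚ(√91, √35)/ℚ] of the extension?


[ℚ(√91,√35):ℚ] = [ℚ(√91,√35):ℚ(√91)]·[ℚ(√91):ℚ] = 2·2 = 4

[ℚ(√91, √35)/ℚ] = 4


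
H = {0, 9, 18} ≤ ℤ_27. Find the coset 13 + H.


13 + H = {13 + h (mod 27) : h ∈ H}
13+0=13, 13+9=22, 13+18=4
13 + H = {4, 13, 22} = 4 + H

13 + H = {4, 13, 22}


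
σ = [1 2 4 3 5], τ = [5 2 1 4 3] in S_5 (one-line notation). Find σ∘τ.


σ∘τ: apply τ first, then σ
1 →τ 5 →σ 5
2 →τ 2 →σ 2
3 →τ 1 →σ 1
4 →τ 4 →σ 3
5 →τ 3 →σ 4

σ∘τ = [5 2 1 3 4]


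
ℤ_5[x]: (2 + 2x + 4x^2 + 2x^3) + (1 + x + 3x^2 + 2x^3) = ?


Add coefficients mod 5:
x^0: 2 + 1 = 3 (mod 5)
x^1: 2 + 1 = 3 (mod 5)
x^2: 4 + 3 = 2 (mod 5)
x^3: 2 + 2 = 4 (mod 5)
Result: 3 + 3x + 2x^2 + 4x^3

f + g = 3 + 3x + 2x^2 + 4x^3


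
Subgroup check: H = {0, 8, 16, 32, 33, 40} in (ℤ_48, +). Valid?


Subgroup test for H = {0, 8, 16, 32, 33, 40} in (ℤ_48, +):
(1) 0 ∈ H? Yes
(2) Closure: for all a,b ∈ H, (a+b) mod 48 ∈ H? No  [counterexample: 8 + 16 = 24 ∉ H]
(3) Inverses: for all a ∈ H, -a mod 48 ∈ H? No

No, H is not a subgroup of ℤ_48


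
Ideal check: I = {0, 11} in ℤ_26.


Check ideal conditions for I = {0, 11} in ℤ_26:
(1) I is an additive subgroup? No
(2) For r ∈ ℤ_26 and a ∈ I: r·a ∈ I? No  [counterexample: r=2, a=11, r·a mod 26 = 22 ∉ I]

No, I is not an ideal of ℤ_26


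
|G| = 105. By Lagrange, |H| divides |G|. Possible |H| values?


Lagrange's theorem: |H| divides |G|
|G| = 105
Divisors of 105: 1, 3, 5, 7, 15, 21, 35, 105

Possible subgroup orders: {1, 3, 5, 7, 15, 21, 35, 105}


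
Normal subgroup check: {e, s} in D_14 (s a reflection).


H = {e, s} in D_14 (s a reflection)
r·s·r⁻¹ = sr⁻² ≠ s for n ≥ 3, so {e, s} is not closed under conjugation

No, not a normal subgroup


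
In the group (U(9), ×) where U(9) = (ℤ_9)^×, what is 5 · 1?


Operation: multiplication mod 9
5 · 1 = (a × b) mod 9 with a = 5, b = 1

5 · 1 = 5


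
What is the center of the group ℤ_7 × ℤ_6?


Z(G) = {g ∈ G | gx = xg for all x ∈ G}
Direct product of abelian groups is abelian, so Z(G) = G

Z(ℤ_7 × ℤ_6) = ℤ_7 × ℤ_6


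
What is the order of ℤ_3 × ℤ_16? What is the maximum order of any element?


|ℤ_3 × ℤ_16| = 3 × 16 = 48
Max element order = lcm(3,16) = 48
Cyclic? Yes (gcd=1)

|ℤ_3×ℤ_16| = 48, max element order = 48


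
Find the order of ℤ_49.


ℤ_n has n elements.

|ℤ_49| = 49


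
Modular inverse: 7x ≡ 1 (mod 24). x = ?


Use the extended Euclidean algorithm to write 1 = 7·s + 24·t; then s mod 24 is the inverse.
Euclidean algorithm:
  7 = 0·24 + 7
  24 = 3·7 + 3
  7 = 2·3 + 1
  3 = 3·1 + 0
gcd(7,24) = 1
Back-substitution gives: 7·(7) + 24·(-2) = 1
So 7⁻¹ ≡ 7 ≡ 7 (mod 24)
Check: 7 × 7 = 49 ≡ 1 (mod 24) ✓

7⁻¹ ≡ 7 (mod 24)


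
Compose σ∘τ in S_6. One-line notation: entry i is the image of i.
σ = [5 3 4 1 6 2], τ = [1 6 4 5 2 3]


σ∘τ: apply τ first, then σ
1 →τ 1 →σ 5
2 →τ 6 →σ 2
3 →τ 4 →σ 1
4 →τ 5 →σ 6
5 →τ 2 →σ 3
6 →τ 3 →σ 4

σ∘τ = [5 2 1 6 3 4]


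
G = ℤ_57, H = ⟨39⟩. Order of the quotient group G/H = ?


|⟨39⟩| = n / gcd(39, 57) = 57 / 3 = 19
H is normal (ℤ_57 is abelian).
|G/H| = |G| / |H| = 57 / 19 = 3

|G/H| = 3


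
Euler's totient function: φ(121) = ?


Factor n: 121 = 11^2
φ(n) = n · ∏(1 - 1/p) over distinct primes p | n
φ(121) = 121 · (1 - 1/11) = 110

φ(121) = 110


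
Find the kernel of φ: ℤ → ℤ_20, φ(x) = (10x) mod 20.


Kernel = preimage of identity
ker(φ) = {x ∈ ℤ : 10x ≡ 0 (mod 20)}. gcd(10,20) = 10, so 10x ≡ 0 (mod 20) ⟺ x ≡ 0 (mod 20/10 = 2). Hence ker(φ) = 2ℤ

ker(φ) = 2ℤ


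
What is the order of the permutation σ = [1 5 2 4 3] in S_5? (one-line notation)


Cycle decomposition: (2 5 3)
Cycle lengths: 3
Order = lcm(3) = 3

ord(σ) = 3


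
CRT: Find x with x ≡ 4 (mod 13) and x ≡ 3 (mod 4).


m₁ = 13, m₂ = 4, gcd = 1, so CRT applies. M = m₁·m₂ = 52
Let M₁ = M/m₁ = 4, M₂ = M/m₂ = 13
Find y₁ ≡ M₁⁻¹ (mod m₁): 4⁻¹ ≡ 10 (mod 13)
Find y₂ ≡ M₂⁻¹ (mod m₂): 13⁻¹ ≡ 1 (mod 4)
x = a₁·M₁·y₁ + a₂·M₂·y₂ = 4·4·10 + 3·13·1 = 199
Reduce mod 52: x ≡ 43
Check: 43 mod 13 = 4 ✓, 43 mod 4 = 3 ✓

x ≡ 43 (mod 52)


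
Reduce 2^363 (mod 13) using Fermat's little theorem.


Fermat's little theorem: if p is prime and gcd(a,p)=1, then a^(p-1) ≡ 1 (mod p)
p = 13 is prime, gcd(2,13) = 1
Reduce exponent: 363 mod 12 = 3
So 2^363 ≡ 2^3 (mod 13)
2^3 mod 13 = 8

2^363 ≡ 8 (mod 13)


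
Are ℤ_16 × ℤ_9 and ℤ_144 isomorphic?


Comparing ℤ_16 × ℤ_9 and ℤ_144:
gcd(16,9) = 1, so ℤ_16 × ℤ_9 ≅ ℤ_144 (CRT)

Yes, ℤ_16 × ℤ_9 ≅ ℤ_144


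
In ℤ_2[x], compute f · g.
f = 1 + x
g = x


Expand and collect like terms; reduce coefficients mod 2:
x^0: 1·0 = 0 ≡ 0 (mod 2)
x^1: 1·1 + 1·0 = 1 ≡ 1 (mod 2)
x^2: 1·1 = 1 ≡ 1 (mod 2)
Result: x + x^2

f · g = x + x^2


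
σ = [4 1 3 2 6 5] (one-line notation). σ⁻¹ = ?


To find σ⁻¹, swap domain and range:
σ(1) = 4 → σ⁻¹(4) = 1
σ(2) = 1 → σ⁻¹(1) = 2
σ(3) = 3 → σ⁻¹(3) = 3
σ(4) = 2 → σ⁻¹(2) = 4
σ(5) = 6 → σ⁻¹(6) = 5
σ(6) = 5 → σ⁻¹(5) = 6

σ⁻¹ = [2 4 3 1 6 5]


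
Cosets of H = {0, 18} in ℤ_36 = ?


H = {0, 18}, |H| = 2
Number of cosets = |G|/|H| = 36/2 = 18
0 + H = {0, 18}
1 + H = {1, 19}
2 + H = {2, 20}
3 + H = {3, 21}
4 + H = {4, 22}
5 + H = {5, 23}
6 + H = {6, 24}
7 + H = {7, 25}
8 + H = {8, 26}
9 + H = {9, 27}
10 + H = {10, 28}
11 + H = {11, 29}
12 + H = {12, 30}
13 + H = {13, 31}
14 + H = {14, 32}
15 + H = {15, 33}
16 + H = {16, 34}
17 + H = {17, 35}

Cosets: 0+H={0,18}; 1+H={1,19}; 2+H={2,20}; 3+H={3,21}; 4+H={4,22}; 5+H={5,23}; 6+H={6,24}; 7+H={7,25}; 8+H={8,26}; 9+H={9,27}; 10+H={10,28}; 11+H={11,29}; 12+H={12,30}; 13+H={13,31}; 14+H={14,32}; 15+H={15,33}; 16+H={16,34}; 17+H={17,35}


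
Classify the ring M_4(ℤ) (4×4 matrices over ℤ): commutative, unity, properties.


Matrix multiplication is non-commutative for n ≥ 2; the identity matrix I is the unity; singular matrices give zero divisors, so not an integral domain
Commutative: No
Integral domain: No
Has unity: Yes

M_4(ℤ) (4×4 matrices over ℤ): Commutative=No, Unity=Yes


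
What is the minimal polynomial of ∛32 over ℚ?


∛32 satisfies x³ - 32 = 0, irreducible over ℚ (no rational root; 32 is not a perfect cube)

Minimal polynomial: x³ - 32


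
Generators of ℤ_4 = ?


g generates ℤ_n iff gcd(g,n) = 1
Checking each g ∈ {1,...,3}:
gcd(1,4) = 1
gcd(2,4) = 2
gcd(3,4) = 1
Generators: {1, 3}
Number of generators = φ(4) = 2

Generators of ℤ_4 = {1, 3}


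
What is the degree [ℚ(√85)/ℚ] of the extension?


√85 has minimal polynomial x² - 85 (irreducible over ℚ since 85 is squarefree)

[ℚ(√85)/ℚ] = 2


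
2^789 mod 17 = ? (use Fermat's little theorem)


Fermat's little theorem: if p is prime and gcd(a,p)=1, then a^(p-1) ≡ 1 (mod p)
p = 17 is prime, gcd(2,17) = 1
Reduce exponent: 789 mod 16 = 5
So 2^789 ≡ 2^5 (mod 17)
2^5 mod 17 = 15

2^789 ≡ 15 (mod 17)


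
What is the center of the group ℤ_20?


Z(G) = {g ∈ G | gx = xg for all x ∈ G}
ℤ_20 is abelian, so Z(G) = G

Z(ℤ_20) = ℤ_20


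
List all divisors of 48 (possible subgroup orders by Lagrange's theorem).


Lagrange's theorem: |H| divides |G|
|G| = 48
Divisors of 48: 1, 2, 3, 4, 6, 8, 12, 16, 24, 48

Possible subgroup orders: {1, 2, 3, 4, 6, 8, 12, 16, 24, 48}


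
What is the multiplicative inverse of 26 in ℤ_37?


Use the extended Euclidean algorithm to write 1 = 26·s + 37·t; then s mod 37 is the inverse.
Euclidean algorithm:
  26 = 0·37 + 26
  37 = 1·26 + 11
  26 = 2·11 + 4
  11 = 2·4 + 3
  4 = 1·3 + 1
  3 = 3·1 + 0
gcd(26,37) = 1
Back-substitution gives: 26·(10) + 37·(-7) = 1
So 26⁻¹ ≡ 10 ≡ 10 (mod 37)
Check: 26 × 10 = 260 ≡ 1 (mod 37) ✓

26⁻¹ ≡ 10 (mod 37)


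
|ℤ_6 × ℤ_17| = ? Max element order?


|ℤ_6 × ℤ_17| = 6 × 17 = 102
Max element order = lcm(6,17) = 102
Cyclic? Yes (gcd=1)

|ℤ_6×ℤ_17| = 102, max element order = 102


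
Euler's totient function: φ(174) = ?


Factor n: 174 = 2 × 3 × 29
φ(n) = n · ∏(1 - 1/p) over distinct primes p | n
φ(174) = 174 · (1 - 1/2) · (1 - 1/3) · (1 - 1/29) = 56

φ(174) = 56


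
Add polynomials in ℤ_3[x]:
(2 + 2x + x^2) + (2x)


Add coefficients mod 3:
x^0: 2 + 0 = 2 (mod 3)
x^1: 2 + 2 = 1 (mod 3)
x^2: 1 + 0 = 1 (mod 3)
Result: 2 + x + x^2

f + g = 2 + x + x^2


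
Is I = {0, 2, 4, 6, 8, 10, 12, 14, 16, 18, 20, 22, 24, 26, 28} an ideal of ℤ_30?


Check ideal conditions for I = {0, 2, 4, 6, 8, 10, 12, 14, 16, 18, 20, 22, 24, 26, 28} in ℤ_30:
(1) I is an additive subgroup? Yes
(2) For r ∈ ℤ_30 and a ∈ I: r·a ∈ I? Yes

Yes, I is an ideal of ℤ_30


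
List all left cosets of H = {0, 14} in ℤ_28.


H = {0, 14}, |H| = 2
Number of cosets = |G|/|H| = 28/2 = 14
0 + H = {0, 14}
1 + H = {1, 15}
2 + H = {2, 16}
3 + H = {3, 17}
4 + H = {4, 18}
5 + H = {5, 19}
6 + H = {6, 20}
7 + H = {7, 21}
8 + H = {8, 22}
9 + H = {9, 23}
10 + H = {10, 24}
11 + H = {11, 25}
12 + H = {12, 26}
13 + H = {13, 27}

Cosets: 0+H={0,14}; 1+H={1,15}; 2+H={2,16}; 3+H={3,17}; 4+H={4,18}; 5+H={5,19}; 6+H={6,20}; 7+H={7,21}; 8+H={8,22}; 9+H={9,23}; 10+H={10,24}; 11+H={11,25}; 12+H={12,26}; 13+H={13,27}


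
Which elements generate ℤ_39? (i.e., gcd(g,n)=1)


g generates ℤ_n iff gcd(g,n) = 1
Prime factors of 39: 3, 13
Generators are g ∈ {1,...,38} not divisible by any of these primes.
Generators: {1, 2, 4, 5, 7, 8, 10, 11, 14, 16, 17, 19, 20, 22, 23, 25, 28, 29, 31, 32, 34, 35, 37, 38}
Number of generators = φ(39) = 24

Generators of ℤ_39 = {1, 2, 4, 5, 7, 8, 10, 11, 14, 16, 17, 19, 20, 22, 23, 25, 28, 29, 31, 32, 34, 35, 37, 38}


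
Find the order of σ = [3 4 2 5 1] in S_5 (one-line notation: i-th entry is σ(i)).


Cycle decomposition: (1 3 2 4 5)
Cycle lengths: 5
Order = lcm(5) = 5

ord(σ) = 5


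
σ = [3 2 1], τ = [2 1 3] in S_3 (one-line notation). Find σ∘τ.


σ∘τ: apply τ first, then σ
1 →τ 2 →σ 2
2 →τ 1 →σ 3
3 →τ 3 →σ 1

σ∘τ = [2 3 1]


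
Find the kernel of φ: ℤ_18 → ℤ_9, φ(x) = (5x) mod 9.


Kernel = preimage of identity
ker(φ) = {x ∈ ℤ_18 : 5x ≡ 0 (mod 9)}. Since 9 | 18, φ is well-defined. The kernel is the cyclic subgroup ⟨9⟩ of ℤ_18 (order 2), i.e. {0, 9}

ker(φ) = {0, 9}


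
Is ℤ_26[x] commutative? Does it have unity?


ℤ_26 has zero divisors (2·13 ≡ 0), and these lift to constant zero divisors in ℤ_26[x]; so not an integral domain
Commutative: Yes
Integral domain: No
Has unity: Yes

ℤ_26[x]: Commutative=Yes, Unity=Yes


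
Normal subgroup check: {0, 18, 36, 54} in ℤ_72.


H = {0, 18, 36, 54} in ℤ_72
ℤ_72 is abelian; every subgroup of an abelian group is normal

Yes, normal subgroup


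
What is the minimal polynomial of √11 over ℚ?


√11 satisfies x² - 11 = 0, irreducible over ℚ since 11 is squarefree

Minimal polynomial: x² - 11


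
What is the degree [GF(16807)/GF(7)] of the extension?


GF(16807) = GF(7^5), so the extension degree is 5

[GF(16807)/GF(7)] = 5


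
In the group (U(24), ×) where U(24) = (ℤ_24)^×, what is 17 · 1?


Operation: multiplication mod 24
17 · 1 = (a × b) mod 24 with a = 17, b = 1

17 · 1 = 17


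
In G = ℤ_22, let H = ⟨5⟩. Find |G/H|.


|⟨5⟩| = n / gcd(5, 22) = 22 / 1 = 22
H is normal (ℤ_22 is abelian).
|G/H| = |G| / |H| = 22 / 22 = 1

|G/H| = 1


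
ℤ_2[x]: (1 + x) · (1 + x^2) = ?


Expand and collect like terms; reduce coefficients mod 2:
x^0: 1·1 = 1 ≡ 1 (mod 2)
x^1: 1·0 + 1·1 = 1 ≡ 1 (mod 2)
x^2: 1·1 + 1·0 = 1 ≡ 1 (mod 2)
x^3: 1·1 = 1 ≡ 1 (mod 2)
Result: 1 + x + x^2 + x^3

f · g = 1 + x + x^2 + x^3


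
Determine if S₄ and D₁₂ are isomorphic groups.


Comparing S₄ and D₁₂:
S₄ has trivial center; D₁₂ has center {e, r⁶}

No, S₄ ≇ D₁₂


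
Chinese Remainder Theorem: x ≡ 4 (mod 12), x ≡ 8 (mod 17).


m₁ = 12, m₂ = 17, gcd = 1, so CRT applies. M = m₁·m₂ = 204
Let M₁ = M/m₁ = 17, M₂ = M/m₂ = 12
Find y₁ ≡ M₁⁻¹ (mod m₁): 17⁻¹ ≡ 5 (mod 12)
Find y₂ ≡ M₂⁻¹ (mod m₂): 12⁻¹ ≡ 10 (mod 17)
x = a₁·M₁·y₁ + a₂·M₂·y₂ = 4·17·5 + 8·12·10 = 1300
Reduce mod 204: x ≡ 76
Check: 76 mod 12 = 4 ✓, 76 mod 17 = 8 ✓

x ≡ 76 (mod 204)


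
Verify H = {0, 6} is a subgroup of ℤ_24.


Subgroup test for H = {0, 6} in (ℤ_24, +):
(1) 0 ∈ H? Yes
(2) Closure: for all a,b ∈ H, (a+b) mod 24 ∈ H? No  [counterexample: 6 + 6 = 12 ∉ H]
(3) Inverses: for all a ∈ H, -a mod 24 ∈ H? No

No, H is not a subgroup of ℤ_24


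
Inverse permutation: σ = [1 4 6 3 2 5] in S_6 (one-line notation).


To find σ⁻¹, swap domain and range:
σ(1) = 1 → σ⁻¹(1) = 1
σ(2) = 4 → σ⁻¹(4) = 2
σ(3) = 6 → σ⁻¹(6) = 3
σ(4) = 3 → σ⁻¹(3) = 4
σ(5) = 2 → σ⁻¹(2) = 5
σ(6) = 5 → σ⁻¹(5) = 6

σ⁻¹ = [1 5 4 2 6 3]


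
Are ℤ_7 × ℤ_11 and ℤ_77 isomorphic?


Comparing ℤ_7 × ℤ_11 and ℤ_77:
gcd(7,11) = 1, so ℤ_7 × ℤ_11 ≅ ℤ_77 (CRT)

Yes, ℤ_7 × ℤ_11 ≅ ℤ_77


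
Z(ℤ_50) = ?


Z(G) = {g ∈ G | gx = xg for all x ∈ G}
ℤ_50 is abelian, so Z(G) = G

Z(ℤ_50) = ℤ_50


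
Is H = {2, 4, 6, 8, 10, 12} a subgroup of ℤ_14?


Subgroup test for H = {2, 4, 6, 8, 10, 12} in (ℤ_14, +):
(1) 0 ∈ H? No
(2) Closure: for all a,b ∈ H, (a+b) mod 14 ∈ H? No  [counterexample: 2 + 12 = 0 ∉ H]
(3) Inverses: for all a ∈ H, -a mod 14 ∈ H? Yes

No, H is not a subgroup of ℤ_14


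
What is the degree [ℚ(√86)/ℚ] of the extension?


√86 has minimal polynomial x² - 86 (irreducible over ℚ since 86 is squarefree)

[ℚ(√86)/ℚ] = 2


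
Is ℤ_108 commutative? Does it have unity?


ℤ_108 is a commutative ring with unity 1; 108 = 2×54 is composite, so 2·54 ≡ 0 gives zero divisors (not an integral domain)
Commutative: Yes
Integral domain: No
Has unity: Yes

ℤ_108: Commutative=Yes, Unity=Yes


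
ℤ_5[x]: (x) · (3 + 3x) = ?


Expand and collect like terms; reduce coefficients mod 5:
x^0: 0·3 = 0 ≡ 0 (mod 5)
x^1: 0·3 + 1·3 = 3 ≡ 3 (mod 5)
x^2: 1·3 = 3 ≡ 3 (mod 5)
Result: 3x + 3x^2

f · g = 3x + 3x^2


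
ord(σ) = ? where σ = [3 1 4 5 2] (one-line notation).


Cycle decomposition: (1 3 4 5 2)
Cycle lengths: 5
Order = lcm(5) = 5

ord(σ) = 5


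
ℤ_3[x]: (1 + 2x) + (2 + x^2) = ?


Add coefficients mod 3:
x^0: 1 + 2 = 0 (mod 3)
x^1: 2 + 0 = 2 (mod 3)
x^2: 0 + 1 = 1 (mod 3)
Result: 2x + x^2

f + g = 2x + x^2


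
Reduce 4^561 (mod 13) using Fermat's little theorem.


Fermat's little theorem: if p is prime and gcd(a,p)=1, then a^(p-1) ≡ 1 (mod p)
p = 13 is prime, gcd(4,13) = 1
Reduce exponent: 561 mod 12 = 9
So 4^561 ≡ 4^9 (mod 13)
4^9 mod 13 = 12

4^561 ≡ 12 (mod 13)


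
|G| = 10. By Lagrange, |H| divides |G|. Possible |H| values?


Lagrange's theorem: |H| divides |G|
|G| = 10
Divisors of 10: 1, 2, 5, 10

Possible subgroup orders: {1, 2, 5, 10}


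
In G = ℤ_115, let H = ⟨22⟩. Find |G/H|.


|⟨22⟩| = n / gcd(22, 115) = 115 / 1 = 115
H is normal (ℤ_115 is abelian).
|G/H| = |G| / |H| = 115 / 115 = 1

|G/H| = 1


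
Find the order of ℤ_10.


ℤ_n has n elements.

|ℤ_10| = 10


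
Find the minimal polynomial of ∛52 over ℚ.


∛52 satisfies x³ - 52 = 0, irreducible over ℚ (no rational root; 52 is not a perfect cube)

Minimal polynomial: x³ - 52


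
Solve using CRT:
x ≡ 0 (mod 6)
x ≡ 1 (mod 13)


m₁ = 6, m₂ = 13, gcd = 1, so CRT applies. M = m₁·m₂ = 78
Let M₁ = M/m₁ = 13, M₂ = M/m₂ = 6
Find y₁ ≡ M₁⁻¹ (mod m₁): 13⁻¹ ≡ 1 (mod 6)
Find y₂ ≡ M₂⁻¹ (mod m₂): 6⁻¹ ≡ 11 (mod 13)
x = a₁·M₁·y₁ + a₂·M₂·y₂ = 0·13·1 + 1·6·11 = 66
Reduce mod 78: x ≡ 66
Check: 66 mod 6 = 0 ✓, 66 mod 13 = 1 ✓

x ≡ 66 (mod 78)


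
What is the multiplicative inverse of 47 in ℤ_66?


Use the extended Euclidean algorithm to write 1 = 47·s + 66·t; then s mod 66 is the inverse.
Euclidean algorithm:
  47 = 0·66 + 47
  66 = 1·47 + 19
  47 = 2·19 + 9
  19 = 2·9 + 1
  9 = 9·1 + 0
gcd(47,66) = 1
Back-substitution gives: 47·(-7) + 66·(5) = 1
So 47⁻¹ ≡ -7 ≡ 59 (mod 66)
Check: 47 × 59 = 2773 ≡ 1 (mod 66) ✓

47⁻¹ ≡ 59 (mod 66)


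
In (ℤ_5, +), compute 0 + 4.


Operation: addition mod 5
0 + 4 = (a + b) mod 5 with a = 0, b = 4

0 + 4 = 4


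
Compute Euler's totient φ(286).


Factor n: 286 = 2 × 11 × 13
φ(n) = n · ∏(1 - 1/p) over distinct primes p | n
φ(286) = 286 · (1 - 1/2) · (1 - 1/11) · (1 - 1/13) = 120

φ(286) = 120


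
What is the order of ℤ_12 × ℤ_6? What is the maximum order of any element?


|ℤ_12 × ℤ_6| = 12 × 6 = 72
Max element order = lcm(12,6) = 12
Cyclic? No (gcd=6)

|ℤ_12×ℤ_6| = 72, max element order = 12


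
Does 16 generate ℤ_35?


g generates ℤ_n iff gcd(g, n) = 1
gcd(16, 35) = 1
Since gcd = 1, 16 is a generator.

Yes, 16 generates ℤ_35


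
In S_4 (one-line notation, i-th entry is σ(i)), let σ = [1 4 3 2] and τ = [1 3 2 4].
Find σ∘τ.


σ∘τ: apply τ first, then σ
1 →τ 1 →σ 1
2 →τ 3 →σ 3
3 →τ 2 →σ 4
4 →τ 4 →σ 2

σ∘τ = [1 3 4 2]


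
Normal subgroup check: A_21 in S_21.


H = A_21 in S_21
A_21 has index 2 in S_21, and every subgroup of index 2 is normal

Yes, normal subgroup


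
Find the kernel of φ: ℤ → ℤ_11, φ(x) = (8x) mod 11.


Kernel = preimage of identity
ker(φ) = {x ∈ ℤ : 8x ≡ 0 (mod 11)}. gcd(8,11) = 1, so 8x ≡ 0 (mod 11) ⟺ x ≡ 0 (mod 11/1 = 11). Hence ker(φ) = 11ℤ

ker(φ) = 11ℤ


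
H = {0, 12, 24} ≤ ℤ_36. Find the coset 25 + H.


25 + H = {25 + h (mod 36) : h ∈ H}
25+0=25, 25+12=1, 25+24=13
25 + H = {1, 13, 25} = 1 + H

25 + H = {1, 13, 25}


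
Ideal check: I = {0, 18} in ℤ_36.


Check ideal conditions for I = {0, 18} in ℤ_36:
(1) I is an additive subgroup? Yes
(2) For r ∈ ℤ_36 and a ∈ I: r·a ∈ I? Yes

Yes, I is an ideal of ℤ_36


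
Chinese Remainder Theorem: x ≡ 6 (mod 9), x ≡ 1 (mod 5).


m₁ = 9, m₂ = 5, gcd = 1, so CRT applies. M = m₁·m₂ = 45
Let M₁ = M/m₁ = 5, M₂ = M/m₂ = 9
Find y₁ ≡ M₁⁻¹ (mod m₁): 5⁻¹ ≡ 2 (mod 9)
Find y₂ ≡ M₂⁻¹ (mod m₂): 9⁻¹ ≡ 4 (mod 5)
x = a₁·M₁·y₁ + a₂·M₂·y₂ = 6·5·2 + 1·9·4 = 96
Reduce mod 45: x ≡ 6
Check: 6 mod 9 = 6 ✓, 6 mod 5 = 1 ✓

x ≡ 6 (mod 45)


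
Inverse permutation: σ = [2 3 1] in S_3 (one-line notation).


To find σ⁻¹, swap domain and range:
σ(1) = 2 → σ⁻¹(2) = 1
σ(2) = 3 → σ⁻¹(3) = 2
σ(3) = 1 → σ⁻¹(1) = 3

σ⁻¹ = [3 1 2]


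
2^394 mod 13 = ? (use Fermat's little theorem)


Fermat's little theorem: if p is prime and gcd(a,p)=1, then a^(p-1) ≡ 1 (mod p)
p = 13 is prime, gcd(2,13) = 1
Reduce exponent: 394 mod 12 = 10
So 2^394 ≡ 2^10 (mod 13)
2^10 mod 13 = 10

2^394 ≡ 10 (mod 13)


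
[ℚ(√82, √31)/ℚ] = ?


[ℚ(√82,√31):ℚ] = [ℚ(√82,√31):ℚ(√82)]·[ℚ(√82):ℚ] = 2·2 = 4

[ℚ(√82, √31)/ℚ] = 4


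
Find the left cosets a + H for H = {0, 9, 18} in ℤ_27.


H = {0, 9, 18}, |H| = 3
Number of cosets = |G|/|H| = 27/3 = 9
0 + H = {0, 9, 18}
1 + H = {1, 10, 19}
2 + H = {2, 11, 20}
3 + H = {3, 12, 21}
4 + H = {4, 13, 22}
5 + H = {5, 14, 23}
6 + H = {6, 15, 24}
7 + H = {7, 16, 25}
8 + H = {8, 17, 26}

Cosets: 0+H={0,9,18}; 1+H={1,10,19}; 2+H={2,11,20}; 3+H={3,12,21}; 4+H={4,13,22}; 5+H={5,14,23}; 6+H={6,15,24}; 7+H={7,16,25}; 8+H={8,17,26}


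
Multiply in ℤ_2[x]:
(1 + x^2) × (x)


Expand and collect like terms; reduce coefficients mod 2:
x^0: 1·0 = 0 ≡ 0 (mod 2)
x^1: 1·1 + 0·0 = 1 ≡ 1 (mod 2)
x^2: 0·1 + 1·0 = 0 ≡ 0 (mod 2)
x^3: 1·1 = 1 ≡ 1 (mod 2)
Result: x + x^3

f · g = x + x^3


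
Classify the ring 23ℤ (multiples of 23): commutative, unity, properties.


23ℤ is a commutative ring under +,× but has no multiplicative identity (1 ∉ 23ℤ); it has no zero divisors, but without unity it is not an integral domain
Commutative: Yes
Integral domain: No
Has unity: No

23ℤ (multiples of 23): Commutative=Yes, Unity=No


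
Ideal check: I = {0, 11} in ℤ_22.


Check ideal conditions for I = {0, 11} in ℤ_22:
(1) I is an additive subgroup? Yes
(2) For r ∈ ℤ_22 and a ∈ I: r·a ∈ I? Yes

Yes, I is an ideal of ℤ_22


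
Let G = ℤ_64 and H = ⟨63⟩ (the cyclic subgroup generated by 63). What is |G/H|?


|⟨63⟩| = n / gcd(63, 64) = 64 / 1 = 64
H is normal (ℤ_64 is abelian).
|G/H| = |G| / |H| = 64 / 64 = 1

|G/H| = 1


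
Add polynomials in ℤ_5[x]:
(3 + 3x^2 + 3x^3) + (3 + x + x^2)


Add coefficients mod 5:
x^0: 3 + 3 = 1 (mod 5)
x^1: 0 + 1 = 1 (mod 5)
x^2: 3 + 1 = 4 (mod 5)
x^3: 3 + 0 = 3 (mod 5)
Result: 1 + x + 4x^2 + 3x^3

f + g = 1 + x + 4x^2 + 3x^3


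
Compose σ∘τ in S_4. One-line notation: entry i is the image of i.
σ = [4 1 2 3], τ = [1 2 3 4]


σ∘τ: apply τ first, then σ
1 →τ 1 →σ 4
2 →τ 2 →σ 1
3 →τ 3 →σ 2
4 →τ 4 →σ 3

σ∘τ = [4 1 2 3]


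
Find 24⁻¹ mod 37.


Use the extended Euclidean algorithm to write 1 = 24·s + 37·t; then s mod 37 is the inverse.
Euclidean algorithm:
  24 = 0·37 + 24
  37 = 1·24 + 13
  24 = 1·13 + 11
  13 = 1·11 + 2
  11 = 5·2 + 1
  2 = 2·1 + 0
gcd(24,37) = 1
Back-substitution gives: 24·(17) + 37·(-11) = 1
So 24⁻¹ ≡ 17 ≡ 17 (mod 37)
Check: 24 × 17 = 408 ≡ 1 (mod 37) ✓

24⁻¹ ≡ 17 (mod 37)


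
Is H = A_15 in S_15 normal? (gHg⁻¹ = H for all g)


H = A_15 in S_15
A_15 has index 2 in S_15, and every subgroup of index 2 is normal

Yes, normal subgroup


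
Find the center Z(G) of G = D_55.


Z(G) = {g ∈ G | gx = xg for all x ∈ G}
For odd n, Z(D_n) = {e}: no nontrivial rotation commutes with all reflections

Z(D_55) = {e}


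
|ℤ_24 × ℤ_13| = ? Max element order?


|ℤ_24 × ℤ_13| = 24 × 13 = 312
Max element order = lcm(24,13) = 312
Cyclic? Yes (gcd=1)

|ℤ_24×ℤ_13| = 312, max element order = 312


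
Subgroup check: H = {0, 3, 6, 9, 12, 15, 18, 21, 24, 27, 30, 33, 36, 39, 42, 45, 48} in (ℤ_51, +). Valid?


Subgroup test for H = {0, 3, 6, 9, 12, 15, 18, 21, 24, 27, 30, 33, 36, 39, 42, 45, 48} in (ℤ_51, +):
(1) 0 ∈ H? Yes
(2) Closure: for all a,b ∈ H, (a+b) mod 51 ∈ H? Yes
(3) Inverses: for all a ∈ H, -a mod 51 ∈ H? Yes

Yes, H is a subgroup of ℤ_51


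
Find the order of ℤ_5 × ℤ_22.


|A × B| = |A| · |B|
|ℤ_5 × ℤ_22| = 5 × 22 = 110

|ℤ_5 × ℤ_22| = 110


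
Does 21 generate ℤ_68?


g generates ℤ_n iff gcd(g, n) = 1
gcd(21, 68) = 1
Since gcd = 1, 21 is a generator.

Yes, 21 generates ℤ_68


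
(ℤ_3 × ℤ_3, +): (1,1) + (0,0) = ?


Operation: componentwise addition mod (3, 3)
(1,1) + (0,0) = ((a₁+b₁) mod 3, (a₂+b₂) mod 3) with a = (1,1), b = (0,0)

(1,1) + (0,0) = (1,1)


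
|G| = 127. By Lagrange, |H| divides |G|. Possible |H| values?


Lagrange's theorem: |H| divides |G|
|G| = 127
Divisors of 127: 1, 127

Possible subgroup orders: {1, 127}


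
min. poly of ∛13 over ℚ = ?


∛13 satisfies x³ - 13 = 0, irreducible over ℚ (no rational root; 13 is not a perfect cube)

Minimal polynomial: x³ - 13


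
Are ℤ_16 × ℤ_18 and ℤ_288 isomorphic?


Comparing ℤ_16 × ℤ_18 and ℤ_288:
gcd(16,18) = 2 ≠ 1. Max element order in ℤ_16×ℤ_18 is lcm(16,18) = 144 < 288, so it has no element of order 288

No, ℤ_16 × ℤ_18 ≇ ℤ_288


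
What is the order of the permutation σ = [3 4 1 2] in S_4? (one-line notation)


Cycle decomposition: (1 3) (2 4)
Cycle lengths: 2, 2
Order = lcm(2, 2) = 2

ord(σ) = 2


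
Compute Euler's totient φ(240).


Factor n: 240 = 2^4 × 3 × 5
φ(n) = n · ∏(1 - 1/p) over distinct primes p | n
φ(240) = 240 · (1 - 1/2) · (1 - 1/3) · (1 - 1/5) = 64

φ(240) = 64


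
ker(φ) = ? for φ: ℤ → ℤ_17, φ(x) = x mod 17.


Kernel = preimage of identity
ker(φ) = {x ∈ ℤ : x ≡ 0 (mod 17)} = 17ℤ = {0, ±17, ±34, ...}

ker(φ) = 17ℤ


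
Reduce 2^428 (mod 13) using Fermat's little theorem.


Fermat's little theorem: if p is prime and gcd(a,p)=1, then a^(p-1) ≡ 1 (mod p)
p = 13 is prime, gcd(2,13) = 1
Reduce exponent: 428 mod 12 = 8
So 2^428 ≡ 2^8 (mod 13)
2^8 mod 13 = 9

2^428 ≡ 9 (mod 13)


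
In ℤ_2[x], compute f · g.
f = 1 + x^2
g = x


Expand and collect like terms; reduce coefficients mod 2:
x^0: 1·0 = 0 ≡ 0 (mod 2)
x^1: 1·1 + 0·0 = 1 ≡ 1 (mod 2)
x^2: 0·1 + 1·0 = 0 ≡ 0 (mod 2)
x^3: 1·1 = 1 ≡ 1 (mod 2)
Result: x + x^3

f · g = x + x^3


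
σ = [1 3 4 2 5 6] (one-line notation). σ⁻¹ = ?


To find σ⁻¹, swap domain and range:
σ(1) = 1 → σ⁻¹(1) = 1
σ(2) = 3 → σ⁻¹(3) = 2
σ(3) = 4 → σ⁻¹(4) = 3
σ(4) = 2 → σ⁻¹(2) = 4
σ(5) = 5 → σ⁻¹(5) = 5
σ(6) = 6 → σ⁻¹(6) = 6

σ⁻¹ = [1 4 2 3 5 6]


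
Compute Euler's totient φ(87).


Factor n: 87 = 3 × 29
φ(n) = n · ∏(1 - 1/p) over distinct primes p | n
φ(87) = 87 · (1 - 1/3) · (1 - 1/29) = 56

φ(87) = 56
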